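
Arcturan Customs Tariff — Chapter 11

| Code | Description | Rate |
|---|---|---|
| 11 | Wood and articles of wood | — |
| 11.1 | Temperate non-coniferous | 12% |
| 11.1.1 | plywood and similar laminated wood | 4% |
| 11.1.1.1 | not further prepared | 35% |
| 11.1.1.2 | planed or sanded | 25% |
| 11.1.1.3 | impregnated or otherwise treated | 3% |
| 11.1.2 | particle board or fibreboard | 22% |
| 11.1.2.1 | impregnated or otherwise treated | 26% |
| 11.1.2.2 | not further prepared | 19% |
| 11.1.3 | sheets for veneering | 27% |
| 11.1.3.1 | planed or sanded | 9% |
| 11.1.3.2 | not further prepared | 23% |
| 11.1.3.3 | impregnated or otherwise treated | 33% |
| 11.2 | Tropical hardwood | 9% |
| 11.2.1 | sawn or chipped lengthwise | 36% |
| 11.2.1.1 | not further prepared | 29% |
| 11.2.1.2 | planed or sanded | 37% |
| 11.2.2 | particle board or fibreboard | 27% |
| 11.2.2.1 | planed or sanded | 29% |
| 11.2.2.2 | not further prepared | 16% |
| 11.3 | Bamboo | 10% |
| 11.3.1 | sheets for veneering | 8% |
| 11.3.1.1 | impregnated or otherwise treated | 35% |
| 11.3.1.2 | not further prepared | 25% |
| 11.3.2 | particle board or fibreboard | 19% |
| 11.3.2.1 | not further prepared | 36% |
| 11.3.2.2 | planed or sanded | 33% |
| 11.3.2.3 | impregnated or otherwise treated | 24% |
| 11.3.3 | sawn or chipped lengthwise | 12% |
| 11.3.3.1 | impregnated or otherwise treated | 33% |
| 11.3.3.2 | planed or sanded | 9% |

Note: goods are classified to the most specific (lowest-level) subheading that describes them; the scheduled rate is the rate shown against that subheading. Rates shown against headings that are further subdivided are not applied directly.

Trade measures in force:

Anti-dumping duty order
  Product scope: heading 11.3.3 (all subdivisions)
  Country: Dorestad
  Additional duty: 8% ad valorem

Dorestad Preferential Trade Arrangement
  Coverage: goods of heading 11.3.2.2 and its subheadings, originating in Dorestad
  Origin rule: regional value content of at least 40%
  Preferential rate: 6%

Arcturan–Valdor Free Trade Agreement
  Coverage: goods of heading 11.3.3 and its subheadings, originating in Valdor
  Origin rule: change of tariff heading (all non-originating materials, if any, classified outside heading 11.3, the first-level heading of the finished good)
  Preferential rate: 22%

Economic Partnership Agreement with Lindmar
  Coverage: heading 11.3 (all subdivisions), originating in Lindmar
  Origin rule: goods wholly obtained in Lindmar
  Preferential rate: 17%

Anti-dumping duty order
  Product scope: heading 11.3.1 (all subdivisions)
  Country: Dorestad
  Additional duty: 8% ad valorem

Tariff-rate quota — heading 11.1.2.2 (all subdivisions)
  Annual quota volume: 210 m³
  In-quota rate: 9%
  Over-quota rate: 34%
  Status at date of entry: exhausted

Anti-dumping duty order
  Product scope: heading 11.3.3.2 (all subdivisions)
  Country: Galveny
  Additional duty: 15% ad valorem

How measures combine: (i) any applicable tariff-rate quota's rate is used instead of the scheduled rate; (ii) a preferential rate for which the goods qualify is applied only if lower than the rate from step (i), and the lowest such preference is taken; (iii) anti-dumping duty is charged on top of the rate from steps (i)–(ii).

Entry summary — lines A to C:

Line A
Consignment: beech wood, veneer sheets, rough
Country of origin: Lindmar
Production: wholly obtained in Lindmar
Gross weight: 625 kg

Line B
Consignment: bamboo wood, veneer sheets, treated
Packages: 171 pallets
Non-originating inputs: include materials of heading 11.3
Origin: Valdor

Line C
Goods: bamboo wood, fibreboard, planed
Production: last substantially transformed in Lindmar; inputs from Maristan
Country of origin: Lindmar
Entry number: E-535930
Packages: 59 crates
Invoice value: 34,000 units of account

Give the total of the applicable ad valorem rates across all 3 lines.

Line A: beech → 11.1; veneer sheets → 11.1.3; rough → 11.1.3.2. Scheduled 23%. Lindmar agreement on 11.3: 11.1.3.2 not covered. → 23%.
Line B: bamboo → 11.3; veneer sheets → 11.3.1; treated → 11.3.1.1. Scheduled 35%. Valdor agreement on 11.3.3: 11.3.1.1 not covered. → 35%.
Line C: bamboo → 11.3; fibreboard → 11.3.2; planed → 11.3.2.2. Scheduled 33%. Lindmar agreement on 11.3: not wholly obtained. → 33%.
Sum: 23% + 35% + 33% = 91%.

91%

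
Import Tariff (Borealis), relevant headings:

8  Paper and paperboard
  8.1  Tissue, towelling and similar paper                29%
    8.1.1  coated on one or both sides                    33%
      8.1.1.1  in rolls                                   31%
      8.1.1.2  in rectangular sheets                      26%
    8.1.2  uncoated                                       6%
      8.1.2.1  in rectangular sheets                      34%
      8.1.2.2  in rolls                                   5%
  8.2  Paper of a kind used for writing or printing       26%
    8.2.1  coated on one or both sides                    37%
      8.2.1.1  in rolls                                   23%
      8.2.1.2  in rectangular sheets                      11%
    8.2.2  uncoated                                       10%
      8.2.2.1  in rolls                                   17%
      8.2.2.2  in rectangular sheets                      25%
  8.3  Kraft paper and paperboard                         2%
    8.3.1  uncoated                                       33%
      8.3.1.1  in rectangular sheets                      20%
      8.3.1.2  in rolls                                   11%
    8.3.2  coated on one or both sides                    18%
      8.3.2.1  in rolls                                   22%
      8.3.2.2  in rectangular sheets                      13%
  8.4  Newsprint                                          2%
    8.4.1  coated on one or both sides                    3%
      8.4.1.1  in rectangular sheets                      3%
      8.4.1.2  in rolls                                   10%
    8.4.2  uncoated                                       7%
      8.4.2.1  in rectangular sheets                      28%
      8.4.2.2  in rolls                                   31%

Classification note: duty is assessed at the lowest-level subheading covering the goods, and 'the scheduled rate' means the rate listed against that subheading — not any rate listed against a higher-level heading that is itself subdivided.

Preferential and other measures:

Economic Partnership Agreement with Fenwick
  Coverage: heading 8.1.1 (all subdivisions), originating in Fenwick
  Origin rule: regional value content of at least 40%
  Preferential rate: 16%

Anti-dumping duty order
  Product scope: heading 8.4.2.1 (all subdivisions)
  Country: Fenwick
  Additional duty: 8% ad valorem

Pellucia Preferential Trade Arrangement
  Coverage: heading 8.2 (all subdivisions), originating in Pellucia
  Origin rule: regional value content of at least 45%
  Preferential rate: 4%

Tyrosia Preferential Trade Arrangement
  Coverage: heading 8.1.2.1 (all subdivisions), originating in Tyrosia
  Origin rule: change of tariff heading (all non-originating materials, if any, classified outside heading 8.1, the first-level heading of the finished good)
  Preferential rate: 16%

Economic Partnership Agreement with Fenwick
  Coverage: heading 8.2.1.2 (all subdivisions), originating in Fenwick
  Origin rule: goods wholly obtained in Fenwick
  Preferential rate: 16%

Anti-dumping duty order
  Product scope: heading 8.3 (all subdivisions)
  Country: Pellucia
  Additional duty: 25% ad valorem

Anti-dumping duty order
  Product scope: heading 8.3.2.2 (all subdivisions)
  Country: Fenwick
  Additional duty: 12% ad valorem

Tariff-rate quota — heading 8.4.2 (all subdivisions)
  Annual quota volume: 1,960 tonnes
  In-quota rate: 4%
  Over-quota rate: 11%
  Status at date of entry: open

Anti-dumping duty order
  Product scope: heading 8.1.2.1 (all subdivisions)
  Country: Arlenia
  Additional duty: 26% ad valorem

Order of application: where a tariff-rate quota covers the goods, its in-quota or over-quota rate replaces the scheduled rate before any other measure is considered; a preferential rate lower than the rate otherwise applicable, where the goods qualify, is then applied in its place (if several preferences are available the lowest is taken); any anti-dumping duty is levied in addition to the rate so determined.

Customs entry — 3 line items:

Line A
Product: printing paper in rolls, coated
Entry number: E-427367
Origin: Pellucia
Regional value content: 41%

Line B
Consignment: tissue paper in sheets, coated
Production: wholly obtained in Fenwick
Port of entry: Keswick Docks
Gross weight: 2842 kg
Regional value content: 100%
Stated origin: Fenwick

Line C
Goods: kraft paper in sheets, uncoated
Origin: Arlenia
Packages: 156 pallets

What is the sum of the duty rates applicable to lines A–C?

Line A: printing paper → 8.2; coated → 8.2.1; in rolls → 8.2.1.1. Scheduled 23%. Pellucia agreement on 8.2: RVC < 45%. → 23%.
Line B: tissue paper → 8.1; coated → 8.1.1; in sheets → 8.1.1.2. Scheduled 26%. Fenwick agreement on 8.1.1: RVC ≥ 40% → 16% available; Fenwick agreement on 8.2.1.2: 8.1.1.2 not covered; preferential 16%. → 16%.
Line C: kraft paper → 8.3; uncoated → 8.3.1; in sheets → 8.3.1.1. Scheduled 20%. No special measure applies. → 20%.
Sum: 23% + 16% + 20% = 59%.

59%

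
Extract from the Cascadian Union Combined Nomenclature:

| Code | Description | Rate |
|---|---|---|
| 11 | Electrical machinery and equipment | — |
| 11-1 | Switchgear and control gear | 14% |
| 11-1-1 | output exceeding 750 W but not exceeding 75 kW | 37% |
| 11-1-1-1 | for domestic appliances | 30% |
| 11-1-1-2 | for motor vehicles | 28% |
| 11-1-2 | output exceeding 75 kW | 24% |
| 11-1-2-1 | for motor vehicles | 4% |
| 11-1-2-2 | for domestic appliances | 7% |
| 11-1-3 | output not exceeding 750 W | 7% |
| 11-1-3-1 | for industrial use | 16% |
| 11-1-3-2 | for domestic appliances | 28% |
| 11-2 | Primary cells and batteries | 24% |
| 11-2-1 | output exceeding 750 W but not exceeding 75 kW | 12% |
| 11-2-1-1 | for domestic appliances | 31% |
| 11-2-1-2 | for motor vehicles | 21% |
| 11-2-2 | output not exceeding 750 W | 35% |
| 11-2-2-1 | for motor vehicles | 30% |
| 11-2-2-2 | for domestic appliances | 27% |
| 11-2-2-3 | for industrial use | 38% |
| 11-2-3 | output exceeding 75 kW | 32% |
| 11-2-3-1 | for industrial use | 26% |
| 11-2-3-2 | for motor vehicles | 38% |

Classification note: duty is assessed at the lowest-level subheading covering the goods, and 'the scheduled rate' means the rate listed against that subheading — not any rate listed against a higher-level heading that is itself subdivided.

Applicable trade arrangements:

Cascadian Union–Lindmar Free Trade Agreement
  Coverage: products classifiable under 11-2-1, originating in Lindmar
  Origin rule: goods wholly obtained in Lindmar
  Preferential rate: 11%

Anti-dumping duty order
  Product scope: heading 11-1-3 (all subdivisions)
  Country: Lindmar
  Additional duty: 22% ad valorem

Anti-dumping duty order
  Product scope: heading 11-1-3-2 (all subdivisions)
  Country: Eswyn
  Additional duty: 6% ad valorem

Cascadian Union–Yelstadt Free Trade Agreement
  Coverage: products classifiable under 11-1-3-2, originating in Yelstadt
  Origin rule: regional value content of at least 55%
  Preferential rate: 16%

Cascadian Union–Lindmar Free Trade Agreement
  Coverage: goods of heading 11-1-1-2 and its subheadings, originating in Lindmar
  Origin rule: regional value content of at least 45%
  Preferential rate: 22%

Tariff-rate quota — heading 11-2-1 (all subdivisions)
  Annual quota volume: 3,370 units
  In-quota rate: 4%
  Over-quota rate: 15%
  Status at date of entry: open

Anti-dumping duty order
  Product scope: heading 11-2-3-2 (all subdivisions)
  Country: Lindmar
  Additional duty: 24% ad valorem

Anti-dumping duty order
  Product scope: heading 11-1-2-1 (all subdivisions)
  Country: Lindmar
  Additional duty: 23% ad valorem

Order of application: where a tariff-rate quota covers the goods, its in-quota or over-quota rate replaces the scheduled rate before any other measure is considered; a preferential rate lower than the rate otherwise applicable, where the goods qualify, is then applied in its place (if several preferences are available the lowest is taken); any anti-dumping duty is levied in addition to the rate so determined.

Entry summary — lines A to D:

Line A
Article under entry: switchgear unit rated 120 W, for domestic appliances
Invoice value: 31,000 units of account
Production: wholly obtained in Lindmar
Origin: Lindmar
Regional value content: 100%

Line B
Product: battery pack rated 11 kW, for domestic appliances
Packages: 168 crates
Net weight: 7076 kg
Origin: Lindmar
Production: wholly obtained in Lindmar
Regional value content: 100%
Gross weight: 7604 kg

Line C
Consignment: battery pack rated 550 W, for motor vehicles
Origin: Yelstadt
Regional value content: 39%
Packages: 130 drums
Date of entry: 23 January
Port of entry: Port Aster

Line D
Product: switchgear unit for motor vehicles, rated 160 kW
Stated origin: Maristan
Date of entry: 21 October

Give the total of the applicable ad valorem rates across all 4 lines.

Line A: switchgear unit → 11-1; rated 120 W → 11-1-3; for domestic appliances → 11-1-3-2. Scheduled 28%. Lindmar agreement on 11-2-1: 11-1-3-2 not covered; Lindmar agreement on 11-1-1-2: 11-1-3-2 not covered; anti-dumping (Lindmar, 11-1-3): +22%; total 28% + 22% = 50%. → 50%.
Line B: battery pack → 11-2; rated 11 kW → 11-2-1; for domestic appliances → 11-2-1-1. Scheduled 31%. quota on 11-2-1 open → in-quota 4%; Lindmar agreement on 11-2-1: wholly obtained → 11% available; Lindmar agreement on 11-1-1-2: 11-2-1-1 not covered; preference 11% not lower than 4% → no reduction. → 4%.
Line C: battery pack → 11-2; rated 550 W → 11-2-2; for motor vehicles → 11-2-2-1. Scheduled 30%. Yelstadt agreement on 11-1-3-2: 11-2-2-1 not covered. → 30%.
Line D: switchgear unit → 11-1; rated 160 kW → 11-1-2; for motor vehicles → 11-1-2-1. Scheduled 4%. No special measure applies. → 4%.
Sum: 50% + 4% + 30% + 4% = 88%.

88%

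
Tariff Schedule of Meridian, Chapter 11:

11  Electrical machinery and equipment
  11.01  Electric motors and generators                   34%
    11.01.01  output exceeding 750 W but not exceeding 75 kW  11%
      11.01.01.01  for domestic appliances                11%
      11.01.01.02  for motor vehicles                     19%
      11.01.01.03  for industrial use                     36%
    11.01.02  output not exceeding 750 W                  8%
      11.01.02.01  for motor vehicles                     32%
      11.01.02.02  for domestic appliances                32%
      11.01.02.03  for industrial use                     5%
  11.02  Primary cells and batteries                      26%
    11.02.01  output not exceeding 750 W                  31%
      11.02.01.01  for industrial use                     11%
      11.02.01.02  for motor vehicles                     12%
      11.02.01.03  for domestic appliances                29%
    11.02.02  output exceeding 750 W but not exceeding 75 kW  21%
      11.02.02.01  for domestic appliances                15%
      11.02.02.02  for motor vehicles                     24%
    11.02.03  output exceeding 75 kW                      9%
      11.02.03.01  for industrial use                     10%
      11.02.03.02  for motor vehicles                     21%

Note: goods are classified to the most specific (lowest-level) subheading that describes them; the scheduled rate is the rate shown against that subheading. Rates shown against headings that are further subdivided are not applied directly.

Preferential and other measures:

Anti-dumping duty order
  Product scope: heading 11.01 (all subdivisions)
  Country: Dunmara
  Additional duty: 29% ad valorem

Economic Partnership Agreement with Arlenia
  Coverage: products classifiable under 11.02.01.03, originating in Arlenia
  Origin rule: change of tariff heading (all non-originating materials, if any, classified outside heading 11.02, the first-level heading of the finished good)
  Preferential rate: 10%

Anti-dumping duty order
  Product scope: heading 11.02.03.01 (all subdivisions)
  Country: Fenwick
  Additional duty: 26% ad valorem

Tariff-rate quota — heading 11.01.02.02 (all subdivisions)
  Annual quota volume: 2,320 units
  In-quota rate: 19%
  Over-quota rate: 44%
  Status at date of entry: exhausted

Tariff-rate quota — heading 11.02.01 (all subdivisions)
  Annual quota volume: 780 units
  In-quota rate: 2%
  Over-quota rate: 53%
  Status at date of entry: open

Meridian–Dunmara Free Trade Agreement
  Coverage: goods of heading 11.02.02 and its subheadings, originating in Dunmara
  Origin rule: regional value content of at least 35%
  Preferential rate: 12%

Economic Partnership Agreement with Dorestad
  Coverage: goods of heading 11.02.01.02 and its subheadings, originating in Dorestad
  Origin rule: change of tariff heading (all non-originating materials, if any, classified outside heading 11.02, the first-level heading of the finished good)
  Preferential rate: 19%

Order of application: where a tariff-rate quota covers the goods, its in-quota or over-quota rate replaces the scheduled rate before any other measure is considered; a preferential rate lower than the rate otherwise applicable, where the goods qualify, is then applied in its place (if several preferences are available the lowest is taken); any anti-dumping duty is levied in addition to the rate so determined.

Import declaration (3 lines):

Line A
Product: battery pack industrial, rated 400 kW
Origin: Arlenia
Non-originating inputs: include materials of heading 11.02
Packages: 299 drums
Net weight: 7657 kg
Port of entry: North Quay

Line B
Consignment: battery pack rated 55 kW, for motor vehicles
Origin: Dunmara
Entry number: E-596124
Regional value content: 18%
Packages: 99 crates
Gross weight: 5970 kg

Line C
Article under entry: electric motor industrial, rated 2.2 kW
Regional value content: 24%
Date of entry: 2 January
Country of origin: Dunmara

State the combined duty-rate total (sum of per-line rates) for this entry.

99%

Line A: battery pack → 11.02; rated 400 kW → 11.02.03; industrial → 11.02.03.01. Scheduled 10%. Arlenia agreement on 11.02.01.03: 11.02.03.01 not covered. → 10%.
Line B: battery pack → 11.02; rated 55 kW → 11.02.02; for motor vehicles → 11.02.02.02. Scheduled 24%. Dunmara agreement on 11.02.02: RVC < 35%. → 24%.
Line C: electric motor → 11.01; rated 2.2 kW → 11.01.01; industrial → 11.01.01.03. Scheduled 36%. Dunmara agreement on 11.02.02: 11.01.01.03 not covered; anti-dumping (Dunmara, 11.01): +29%; total 36% + 29% = 65%. → 65%.
Sum: 10% + 24% + 65% = 99%.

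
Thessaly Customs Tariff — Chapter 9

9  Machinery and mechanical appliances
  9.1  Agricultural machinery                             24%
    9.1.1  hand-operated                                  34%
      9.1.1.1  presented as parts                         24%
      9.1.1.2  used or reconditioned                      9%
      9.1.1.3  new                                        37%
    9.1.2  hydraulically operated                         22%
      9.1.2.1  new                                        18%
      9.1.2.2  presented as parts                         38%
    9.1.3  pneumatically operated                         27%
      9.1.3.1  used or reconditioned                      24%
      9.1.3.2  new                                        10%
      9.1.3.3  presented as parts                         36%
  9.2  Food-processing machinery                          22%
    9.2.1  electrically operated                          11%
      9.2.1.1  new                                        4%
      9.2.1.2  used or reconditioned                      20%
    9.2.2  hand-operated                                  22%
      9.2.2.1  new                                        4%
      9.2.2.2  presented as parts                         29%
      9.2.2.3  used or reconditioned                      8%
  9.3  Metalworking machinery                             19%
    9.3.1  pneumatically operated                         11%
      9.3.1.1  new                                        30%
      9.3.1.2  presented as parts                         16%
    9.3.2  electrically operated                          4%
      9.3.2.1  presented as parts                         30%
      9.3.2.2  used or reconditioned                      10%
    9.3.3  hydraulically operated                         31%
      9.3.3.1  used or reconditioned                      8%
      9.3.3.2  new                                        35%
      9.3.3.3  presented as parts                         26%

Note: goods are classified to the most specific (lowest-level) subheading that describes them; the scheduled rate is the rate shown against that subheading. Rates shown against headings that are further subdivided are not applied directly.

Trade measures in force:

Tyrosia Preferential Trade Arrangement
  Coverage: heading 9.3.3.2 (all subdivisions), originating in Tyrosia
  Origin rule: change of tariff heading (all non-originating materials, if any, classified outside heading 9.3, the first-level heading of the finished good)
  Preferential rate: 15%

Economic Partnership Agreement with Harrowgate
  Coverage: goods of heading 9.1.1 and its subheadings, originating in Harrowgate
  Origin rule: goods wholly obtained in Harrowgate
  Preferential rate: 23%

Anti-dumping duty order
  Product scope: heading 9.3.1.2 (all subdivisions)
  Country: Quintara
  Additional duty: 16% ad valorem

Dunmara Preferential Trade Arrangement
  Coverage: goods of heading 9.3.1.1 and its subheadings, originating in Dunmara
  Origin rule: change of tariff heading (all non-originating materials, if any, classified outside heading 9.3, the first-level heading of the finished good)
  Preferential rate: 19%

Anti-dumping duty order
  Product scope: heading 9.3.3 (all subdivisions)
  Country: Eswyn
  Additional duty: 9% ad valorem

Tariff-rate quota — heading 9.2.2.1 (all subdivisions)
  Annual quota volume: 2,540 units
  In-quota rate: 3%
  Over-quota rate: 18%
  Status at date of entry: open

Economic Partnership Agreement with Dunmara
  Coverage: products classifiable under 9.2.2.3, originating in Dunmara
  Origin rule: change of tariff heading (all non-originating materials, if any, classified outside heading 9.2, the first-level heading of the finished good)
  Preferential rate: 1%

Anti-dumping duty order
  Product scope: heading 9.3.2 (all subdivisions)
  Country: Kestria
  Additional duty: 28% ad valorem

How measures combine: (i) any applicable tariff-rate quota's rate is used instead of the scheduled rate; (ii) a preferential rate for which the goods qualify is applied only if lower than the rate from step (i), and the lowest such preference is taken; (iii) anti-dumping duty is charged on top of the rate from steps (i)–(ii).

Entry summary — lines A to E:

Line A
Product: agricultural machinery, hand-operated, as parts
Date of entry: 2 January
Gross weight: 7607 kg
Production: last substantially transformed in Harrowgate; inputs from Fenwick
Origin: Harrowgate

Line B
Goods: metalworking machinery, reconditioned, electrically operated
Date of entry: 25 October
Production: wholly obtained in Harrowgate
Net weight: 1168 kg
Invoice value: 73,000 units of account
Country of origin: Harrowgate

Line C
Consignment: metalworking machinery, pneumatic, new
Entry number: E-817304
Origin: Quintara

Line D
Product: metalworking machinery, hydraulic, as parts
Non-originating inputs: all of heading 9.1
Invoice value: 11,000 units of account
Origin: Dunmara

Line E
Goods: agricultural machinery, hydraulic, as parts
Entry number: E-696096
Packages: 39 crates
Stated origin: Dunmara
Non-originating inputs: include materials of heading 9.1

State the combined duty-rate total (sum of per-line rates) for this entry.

128%

Line A: agricultural → 9.1; hand-operated → 9.1.1; as parts → 9.1.1.1. Scheduled 24%. Harrowgate agreement on 9.1.1: not wholly obtained. → 24%.
Line B: metalworking → 9.3; electrically operated → 9.3.2; reconditioned → 9.3.2.2. Scheduled 10%. Harrowgate agreement on 9.1.1: 9.3.2.2 not covered. → 10%.
Line C: metalworking → 9.3; pneumatic → 9.3.1; new → 9.3.1.1. Scheduled 30%. No special measure applies. → 30%.
Line D: metalworking → 9.3; hydraulic → 9.3.3; as parts → 9.3.3.3. Scheduled 26%. Dunmara agreement on 9.3.1.1: 9.3.3.3 not covered; Dunmara agreement on 9.2.2.3: 9.3.3.3 not covered. → 26%.
Line E: agricultural → 9.1; hydraulic → 9.1.2; as parts → 9.1.2.2. Scheduled 38%. Dunmara agreement on 9.3.1.1: 9.1.2.2 not covered; Dunmara agreement on 9.2.2.3: 9.1.2.2 not covered. → 38%.
Sum: 24% + 10% + 30% + 26% + 38% = 128%.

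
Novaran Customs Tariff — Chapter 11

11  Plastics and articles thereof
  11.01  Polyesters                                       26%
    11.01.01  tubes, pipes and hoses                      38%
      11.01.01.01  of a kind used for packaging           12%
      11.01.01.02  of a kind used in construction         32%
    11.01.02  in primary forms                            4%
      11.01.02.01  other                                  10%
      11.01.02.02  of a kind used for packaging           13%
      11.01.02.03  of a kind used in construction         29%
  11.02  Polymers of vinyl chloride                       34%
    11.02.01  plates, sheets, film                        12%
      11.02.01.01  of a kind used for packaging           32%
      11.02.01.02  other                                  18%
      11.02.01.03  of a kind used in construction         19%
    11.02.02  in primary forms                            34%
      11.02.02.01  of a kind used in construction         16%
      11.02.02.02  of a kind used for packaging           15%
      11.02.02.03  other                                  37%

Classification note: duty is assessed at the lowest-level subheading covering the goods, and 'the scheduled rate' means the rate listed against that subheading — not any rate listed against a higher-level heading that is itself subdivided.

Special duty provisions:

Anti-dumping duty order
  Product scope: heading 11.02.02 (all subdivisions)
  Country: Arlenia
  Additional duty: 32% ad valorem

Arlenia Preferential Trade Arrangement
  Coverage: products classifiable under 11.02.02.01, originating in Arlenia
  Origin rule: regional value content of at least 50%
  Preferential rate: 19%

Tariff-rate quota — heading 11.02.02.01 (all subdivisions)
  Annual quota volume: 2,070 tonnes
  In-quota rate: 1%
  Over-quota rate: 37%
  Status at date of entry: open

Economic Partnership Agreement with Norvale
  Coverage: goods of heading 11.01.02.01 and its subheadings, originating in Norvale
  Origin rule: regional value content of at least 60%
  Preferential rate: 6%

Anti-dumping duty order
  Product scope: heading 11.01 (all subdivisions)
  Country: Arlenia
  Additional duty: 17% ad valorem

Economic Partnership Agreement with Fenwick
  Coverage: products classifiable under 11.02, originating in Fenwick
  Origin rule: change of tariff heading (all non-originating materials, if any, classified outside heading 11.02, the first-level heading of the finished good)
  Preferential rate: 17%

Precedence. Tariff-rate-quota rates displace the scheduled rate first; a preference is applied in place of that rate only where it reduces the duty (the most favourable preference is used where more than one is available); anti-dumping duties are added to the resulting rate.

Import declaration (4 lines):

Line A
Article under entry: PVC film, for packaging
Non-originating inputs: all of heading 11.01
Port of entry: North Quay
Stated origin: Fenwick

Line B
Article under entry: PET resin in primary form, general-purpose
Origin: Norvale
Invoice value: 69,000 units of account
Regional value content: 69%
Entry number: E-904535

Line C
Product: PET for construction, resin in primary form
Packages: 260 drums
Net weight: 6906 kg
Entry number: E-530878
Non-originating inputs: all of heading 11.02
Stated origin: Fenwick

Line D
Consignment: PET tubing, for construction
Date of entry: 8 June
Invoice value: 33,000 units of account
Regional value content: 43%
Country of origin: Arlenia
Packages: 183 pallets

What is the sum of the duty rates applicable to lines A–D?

Line A: PVC → 11.02; film → 11.02.01; for packaging → 11.02.01.01. Scheduled 32%. Fenwick agreement on 11.02: CTH met → 17% available; preferential 17%. → 17%.
Line B: PET → 11.01; resin in primary form → 11.01.02; general-purpose → 11.01.02.01. Scheduled 10%. Norvale agreement on 11.01.02.01: RVC ≥ 60% → 6% available; preferential 6%. → 6%.
Line C: PET → 11.01; resin in primary form → 11.01.02; for construction → 11.01.02.03. Scheduled 29%. Fenwick agreement on 11.02: 11.01.02.03 not covered. → 29%.
Line D: PET → 11.01; tubing → 11.01.01; for construction → 11.01.01.02. Scheduled 32%. Arlenia agreement on 11.02.02.01: 11.01.01.02 not covered; anti-dumping (Arlenia, 11.01): +17%; total 32% + 17% = 49%. → 49%.
Sum: 17% + 6% + 29% + 49% = 101%.

101%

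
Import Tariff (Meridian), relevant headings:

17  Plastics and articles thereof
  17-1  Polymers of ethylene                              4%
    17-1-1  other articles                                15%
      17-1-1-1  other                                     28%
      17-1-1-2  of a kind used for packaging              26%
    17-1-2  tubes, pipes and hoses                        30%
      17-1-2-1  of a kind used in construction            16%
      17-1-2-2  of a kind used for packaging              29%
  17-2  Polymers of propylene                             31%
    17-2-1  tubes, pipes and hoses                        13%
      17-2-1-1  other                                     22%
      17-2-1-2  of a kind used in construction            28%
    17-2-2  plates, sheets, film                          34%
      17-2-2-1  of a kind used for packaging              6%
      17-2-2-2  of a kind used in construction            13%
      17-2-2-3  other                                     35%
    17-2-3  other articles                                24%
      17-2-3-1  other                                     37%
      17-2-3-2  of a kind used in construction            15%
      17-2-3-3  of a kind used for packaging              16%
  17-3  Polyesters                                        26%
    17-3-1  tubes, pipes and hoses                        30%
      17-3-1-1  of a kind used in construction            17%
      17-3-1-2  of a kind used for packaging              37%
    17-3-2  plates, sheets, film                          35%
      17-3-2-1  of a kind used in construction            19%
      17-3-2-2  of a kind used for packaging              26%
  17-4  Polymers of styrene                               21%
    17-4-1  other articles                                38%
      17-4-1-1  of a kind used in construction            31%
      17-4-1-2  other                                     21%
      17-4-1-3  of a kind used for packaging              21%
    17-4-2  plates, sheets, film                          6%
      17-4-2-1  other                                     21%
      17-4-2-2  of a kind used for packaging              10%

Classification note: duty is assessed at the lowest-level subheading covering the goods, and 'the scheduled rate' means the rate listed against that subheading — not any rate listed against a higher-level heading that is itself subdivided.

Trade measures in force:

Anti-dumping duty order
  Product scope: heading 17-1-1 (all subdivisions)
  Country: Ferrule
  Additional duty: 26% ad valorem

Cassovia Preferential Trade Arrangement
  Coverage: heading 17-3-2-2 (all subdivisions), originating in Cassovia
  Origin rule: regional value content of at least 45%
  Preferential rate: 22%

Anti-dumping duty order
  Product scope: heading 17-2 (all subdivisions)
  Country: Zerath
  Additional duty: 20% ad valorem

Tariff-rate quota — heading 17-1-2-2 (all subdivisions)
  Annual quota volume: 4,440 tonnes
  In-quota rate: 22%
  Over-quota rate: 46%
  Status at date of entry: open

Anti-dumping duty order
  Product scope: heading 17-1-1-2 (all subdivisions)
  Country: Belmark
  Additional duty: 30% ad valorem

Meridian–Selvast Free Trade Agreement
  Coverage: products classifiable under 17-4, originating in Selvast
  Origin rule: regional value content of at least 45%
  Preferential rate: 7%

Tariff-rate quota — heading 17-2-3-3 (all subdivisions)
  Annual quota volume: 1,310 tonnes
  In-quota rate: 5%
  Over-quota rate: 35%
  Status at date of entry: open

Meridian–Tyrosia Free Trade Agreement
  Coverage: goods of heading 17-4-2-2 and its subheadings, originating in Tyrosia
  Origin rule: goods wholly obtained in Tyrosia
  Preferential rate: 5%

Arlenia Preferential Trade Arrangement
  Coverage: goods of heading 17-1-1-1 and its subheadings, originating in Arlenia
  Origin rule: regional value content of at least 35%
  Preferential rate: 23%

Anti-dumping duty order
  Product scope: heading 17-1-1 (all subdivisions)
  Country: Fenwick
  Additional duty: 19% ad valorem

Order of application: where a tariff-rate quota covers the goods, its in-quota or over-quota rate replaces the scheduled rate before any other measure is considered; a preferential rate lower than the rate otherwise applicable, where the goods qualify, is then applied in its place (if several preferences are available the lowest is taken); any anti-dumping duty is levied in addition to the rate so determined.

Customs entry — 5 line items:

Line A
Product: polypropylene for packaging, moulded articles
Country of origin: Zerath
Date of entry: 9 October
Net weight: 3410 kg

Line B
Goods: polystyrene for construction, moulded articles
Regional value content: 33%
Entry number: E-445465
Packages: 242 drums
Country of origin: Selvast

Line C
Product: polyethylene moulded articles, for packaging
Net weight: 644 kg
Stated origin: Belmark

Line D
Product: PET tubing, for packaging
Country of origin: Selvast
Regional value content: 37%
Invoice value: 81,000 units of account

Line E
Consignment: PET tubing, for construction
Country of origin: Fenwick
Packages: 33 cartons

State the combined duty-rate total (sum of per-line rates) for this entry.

Line A: polypropylene → 17-2; moulded articles → 17-2-3; for packaging → 17-2-3-3. Scheduled 16%. quota on 17-2-3-3 open → in-quota 5%; anti-dumping (Zerath, 17-2): +20%; total 5% + 20% = 25%. → 25%.
Line B: polystyrene → 17-4; moulded articles → 17-4-1; for construction → 17-4-1-1. Scheduled 31%. Selvast agreement on 17-4: RVC < 45%. → 31%.
Line C: polyethylene → 17-1; moulded articles → 17-1-1; for packaging → 17-1-1-2. Scheduled 26%. anti-dumping (Belmark, 17-1-1-2): +30%; total 26% + 30% = 56%. → 56%.
Line D: PET → 17-3; tubing → 17-3-1; for packaging → 17-3-1-2. Scheduled 37%. Selvast agreement on 17-4: 17-3-1-2 not covered. → 37%.
Line E: PET → 17-3; tubing → 17-3-1; for construction → 17-3-1-1. Scheduled 17%. No special measure applies. → 17%.
Sum: 25% + 31% + 56% + 37% + 17% = 166%.

166%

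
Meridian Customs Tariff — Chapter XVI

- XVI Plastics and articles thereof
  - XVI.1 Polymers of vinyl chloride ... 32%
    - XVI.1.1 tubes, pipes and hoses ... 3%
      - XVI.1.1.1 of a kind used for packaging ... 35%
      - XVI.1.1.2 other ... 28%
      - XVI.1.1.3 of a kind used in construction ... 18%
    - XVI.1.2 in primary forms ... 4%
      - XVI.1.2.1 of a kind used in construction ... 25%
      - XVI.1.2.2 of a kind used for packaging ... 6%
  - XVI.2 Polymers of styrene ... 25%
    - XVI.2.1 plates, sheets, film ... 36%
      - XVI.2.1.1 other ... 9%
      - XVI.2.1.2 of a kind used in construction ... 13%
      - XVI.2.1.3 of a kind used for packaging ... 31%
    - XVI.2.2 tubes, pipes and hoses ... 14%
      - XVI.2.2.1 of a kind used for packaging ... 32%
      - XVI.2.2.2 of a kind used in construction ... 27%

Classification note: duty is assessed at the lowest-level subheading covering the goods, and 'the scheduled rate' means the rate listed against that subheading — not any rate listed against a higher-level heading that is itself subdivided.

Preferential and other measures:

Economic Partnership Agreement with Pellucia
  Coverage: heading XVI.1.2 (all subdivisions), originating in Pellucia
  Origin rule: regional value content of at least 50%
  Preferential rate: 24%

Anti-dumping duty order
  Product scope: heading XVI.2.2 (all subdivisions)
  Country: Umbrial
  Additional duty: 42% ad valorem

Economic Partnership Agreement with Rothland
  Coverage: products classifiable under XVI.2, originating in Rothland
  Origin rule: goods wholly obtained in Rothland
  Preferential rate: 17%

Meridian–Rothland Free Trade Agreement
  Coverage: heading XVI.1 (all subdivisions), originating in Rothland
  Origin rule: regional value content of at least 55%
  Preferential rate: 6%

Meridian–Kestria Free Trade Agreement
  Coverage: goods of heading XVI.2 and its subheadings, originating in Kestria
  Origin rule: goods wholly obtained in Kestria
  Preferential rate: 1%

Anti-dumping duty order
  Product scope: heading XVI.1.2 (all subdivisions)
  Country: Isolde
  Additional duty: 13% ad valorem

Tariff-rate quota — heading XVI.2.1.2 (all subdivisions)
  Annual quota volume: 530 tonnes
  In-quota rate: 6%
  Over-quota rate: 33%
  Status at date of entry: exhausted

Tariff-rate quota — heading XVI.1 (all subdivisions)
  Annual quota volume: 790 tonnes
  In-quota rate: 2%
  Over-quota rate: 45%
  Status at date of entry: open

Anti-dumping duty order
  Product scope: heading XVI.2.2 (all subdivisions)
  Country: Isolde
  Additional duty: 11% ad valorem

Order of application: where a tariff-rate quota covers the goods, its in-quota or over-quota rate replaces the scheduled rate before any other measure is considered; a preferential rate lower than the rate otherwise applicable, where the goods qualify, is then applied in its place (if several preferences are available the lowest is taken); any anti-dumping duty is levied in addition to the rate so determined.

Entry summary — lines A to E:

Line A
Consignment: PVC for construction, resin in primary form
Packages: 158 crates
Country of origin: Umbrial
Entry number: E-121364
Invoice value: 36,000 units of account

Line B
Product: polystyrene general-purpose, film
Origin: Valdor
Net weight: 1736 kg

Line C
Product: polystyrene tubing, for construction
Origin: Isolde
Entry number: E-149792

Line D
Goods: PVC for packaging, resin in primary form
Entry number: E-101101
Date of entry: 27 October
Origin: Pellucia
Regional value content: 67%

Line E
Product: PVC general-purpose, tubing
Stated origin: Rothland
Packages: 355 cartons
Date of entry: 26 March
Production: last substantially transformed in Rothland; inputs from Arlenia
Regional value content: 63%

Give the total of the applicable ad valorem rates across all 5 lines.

Line A: PVC → XVI.1; resin in primary form → XVI.1.2; for construction → XVI.1.2.1. Scheduled 25%. quota on XVI.1 open → in-quota 2%. → 2%.
Line B: polystyrene → XVI.2; film → XVI.2.1; general-purpose → XVI.2.1.1. Scheduled 9%. No special measure applies. → 9%.
Line C: polystyrene → XVI.2; tubing → XVI.2.2; for construction → XVI.2.2.2. Scheduled 27%. anti-dumping (Isolde, XVI.2.2): +11%; total 27% + 11% = 38%. → 38%.
Line D: PVC → XVI.1; resin in primary form → XVI.1.2; for packaging → XVI.1.2.2. Scheduled 6%. quota on XVI.1 open → in-quota 2%; Pellucia agreement on XVI.1.2: RVC ≥ 50% → 24% available; preference 24% not lower than 2% → no reduction. → 2%.
Line E: PVC → XVI.1; tubing → XVI.1.1; general-purpose → XVI.1.1.2. Scheduled 28%. quota on XVI.1 open → in-quota 2%; Rothland agreement on XVI.2: XVI.1.1.2 not covered; Rothland agreement on XVI.1: RVC ≥ 55% → 6% available; preference 6% not lower than 2% → no reduction. → 2%.
Sum: 2% + 9% + 38% + 2% + 2% = 53%.

53%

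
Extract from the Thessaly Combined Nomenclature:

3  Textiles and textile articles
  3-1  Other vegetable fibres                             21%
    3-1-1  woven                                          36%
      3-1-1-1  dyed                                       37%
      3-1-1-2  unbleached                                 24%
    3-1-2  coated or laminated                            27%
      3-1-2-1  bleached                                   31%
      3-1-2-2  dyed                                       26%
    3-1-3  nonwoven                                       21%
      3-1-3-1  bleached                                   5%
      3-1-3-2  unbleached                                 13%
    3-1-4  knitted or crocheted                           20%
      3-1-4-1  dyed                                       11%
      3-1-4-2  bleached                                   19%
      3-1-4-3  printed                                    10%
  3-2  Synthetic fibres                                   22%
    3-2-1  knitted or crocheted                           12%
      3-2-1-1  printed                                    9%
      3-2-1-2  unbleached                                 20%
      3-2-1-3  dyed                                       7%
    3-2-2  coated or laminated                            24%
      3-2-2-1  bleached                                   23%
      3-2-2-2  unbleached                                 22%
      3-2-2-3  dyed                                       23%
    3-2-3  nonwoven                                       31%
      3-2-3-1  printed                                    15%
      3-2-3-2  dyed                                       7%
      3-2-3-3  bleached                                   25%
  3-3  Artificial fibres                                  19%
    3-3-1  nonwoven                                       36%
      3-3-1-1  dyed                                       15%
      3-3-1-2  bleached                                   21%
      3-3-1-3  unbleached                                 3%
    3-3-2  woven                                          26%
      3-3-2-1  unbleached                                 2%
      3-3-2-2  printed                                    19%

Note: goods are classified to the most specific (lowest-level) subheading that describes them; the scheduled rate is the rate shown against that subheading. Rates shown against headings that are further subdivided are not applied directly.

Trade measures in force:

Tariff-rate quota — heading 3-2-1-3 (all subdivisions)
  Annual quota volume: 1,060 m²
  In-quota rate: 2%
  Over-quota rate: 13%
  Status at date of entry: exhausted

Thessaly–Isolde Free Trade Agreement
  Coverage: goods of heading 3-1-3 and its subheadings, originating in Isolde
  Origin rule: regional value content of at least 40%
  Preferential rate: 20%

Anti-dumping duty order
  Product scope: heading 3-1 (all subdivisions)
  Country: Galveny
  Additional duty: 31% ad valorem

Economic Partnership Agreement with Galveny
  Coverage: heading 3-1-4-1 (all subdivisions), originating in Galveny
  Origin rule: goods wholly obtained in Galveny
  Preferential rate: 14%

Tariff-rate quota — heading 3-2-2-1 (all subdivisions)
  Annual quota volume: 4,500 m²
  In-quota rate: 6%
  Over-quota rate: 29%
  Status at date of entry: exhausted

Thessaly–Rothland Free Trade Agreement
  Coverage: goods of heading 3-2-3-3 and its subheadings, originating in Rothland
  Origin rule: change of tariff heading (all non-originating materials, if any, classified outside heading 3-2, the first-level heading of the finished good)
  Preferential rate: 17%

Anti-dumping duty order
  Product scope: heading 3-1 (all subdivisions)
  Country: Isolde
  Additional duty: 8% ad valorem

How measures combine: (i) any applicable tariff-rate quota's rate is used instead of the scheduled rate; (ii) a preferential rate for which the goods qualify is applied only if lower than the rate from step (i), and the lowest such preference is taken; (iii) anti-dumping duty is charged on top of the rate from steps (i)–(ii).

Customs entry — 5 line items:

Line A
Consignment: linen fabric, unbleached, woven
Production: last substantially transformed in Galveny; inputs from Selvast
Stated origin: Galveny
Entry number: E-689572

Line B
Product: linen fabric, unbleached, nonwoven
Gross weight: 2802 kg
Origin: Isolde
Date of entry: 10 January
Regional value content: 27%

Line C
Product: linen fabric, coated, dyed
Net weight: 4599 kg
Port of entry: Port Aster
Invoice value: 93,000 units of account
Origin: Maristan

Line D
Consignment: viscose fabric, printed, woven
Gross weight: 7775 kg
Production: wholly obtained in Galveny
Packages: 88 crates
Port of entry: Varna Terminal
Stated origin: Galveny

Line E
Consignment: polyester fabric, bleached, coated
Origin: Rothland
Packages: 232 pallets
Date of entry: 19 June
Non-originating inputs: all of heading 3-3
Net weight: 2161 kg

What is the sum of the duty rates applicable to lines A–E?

150%

Line A: linen → 3-1; woven → 3-1-1; unbleached → 3-1-1-2. Scheduled 24%. Galveny agreement on 3-1-4-1: 3-1-1-2 not covered; anti-dumping (Galveny, 3-1): +31%; total 24% + 31% = 55%. → 55%.
Line B: linen → 3-1; nonwoven → 3-1-3; unbleached → 3-1-3-2. Scheduled 13%. Isolde agreement on 3-1-3: RVC < 40%; anti-dumping (Isolde, 3-1): +8%; total 13% + 8% = 21%. → 21%.
Line C: linen → 3-1; coated → 3-1-2; dyed → 3-1-2-2. Scheduled 26%. No special measure applies. → 26%.
Line D: viscose → 3-3; woven → 3-3-2; printed → 3-3-2-2. Scheduled 19%. Galveny agreement on 3-1-4-1: 3-3-2-2 not covered. → 19%.
Line E: polyester → 3-2; coated → 3-2-2; bleached → 3-2-2-1. Scheduled 23%. quota on 3-2-2-1 exhausted → over-quota 29%; Rothland agreement on 3-2-3-3: 3-2-2-1 not covered. → 29%.
Sum: 55% + 21% + 26% + 19% + 29% = 150%.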